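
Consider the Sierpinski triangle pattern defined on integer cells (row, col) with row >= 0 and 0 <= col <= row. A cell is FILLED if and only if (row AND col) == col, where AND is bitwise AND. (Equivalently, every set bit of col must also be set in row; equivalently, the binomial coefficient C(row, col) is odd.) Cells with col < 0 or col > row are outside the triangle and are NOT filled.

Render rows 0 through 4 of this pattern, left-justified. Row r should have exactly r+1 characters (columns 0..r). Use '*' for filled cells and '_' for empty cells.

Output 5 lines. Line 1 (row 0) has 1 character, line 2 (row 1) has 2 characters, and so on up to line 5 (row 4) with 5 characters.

Answer: *
**
*_*
****
*___*

Derivation:
r0=0: *
r1=1: **
r2=10: *_*
r3=11: ****
r4=100: *___*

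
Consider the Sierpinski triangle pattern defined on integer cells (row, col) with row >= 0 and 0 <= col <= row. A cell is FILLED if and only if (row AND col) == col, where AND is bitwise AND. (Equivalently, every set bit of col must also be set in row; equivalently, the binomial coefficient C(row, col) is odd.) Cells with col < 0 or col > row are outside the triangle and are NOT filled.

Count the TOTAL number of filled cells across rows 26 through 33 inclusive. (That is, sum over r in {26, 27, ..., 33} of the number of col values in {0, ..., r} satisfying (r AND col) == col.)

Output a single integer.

r26=11010 pc3: +8 =8
r27=11011 pc4: +16 =24
r28=11100 pc3: +8 =32
r29=11101 pc4: +16 =48
r30=11110 pc4: +16 =64
r31=11111 pc5: +32 =96
r32=100000 pc1: +2 =98
r33=100001 pc2: +4 =102

Answer: 102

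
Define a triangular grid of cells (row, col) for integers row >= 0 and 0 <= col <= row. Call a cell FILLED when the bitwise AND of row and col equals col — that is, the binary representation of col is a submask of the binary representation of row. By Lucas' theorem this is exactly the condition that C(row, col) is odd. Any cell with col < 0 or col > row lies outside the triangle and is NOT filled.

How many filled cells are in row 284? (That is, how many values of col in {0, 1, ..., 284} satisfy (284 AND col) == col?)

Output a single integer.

Answer: 16

Derivation:
284 in binary = 100011100
popcount(284) = number of 1-bits in 100011100 = 4
A col c satisfies (284 AND c) == c iff every set bit of c is also set in 284; each of the 4 set bits of 284 can independently be on or off in c.
count = 2^4 = 16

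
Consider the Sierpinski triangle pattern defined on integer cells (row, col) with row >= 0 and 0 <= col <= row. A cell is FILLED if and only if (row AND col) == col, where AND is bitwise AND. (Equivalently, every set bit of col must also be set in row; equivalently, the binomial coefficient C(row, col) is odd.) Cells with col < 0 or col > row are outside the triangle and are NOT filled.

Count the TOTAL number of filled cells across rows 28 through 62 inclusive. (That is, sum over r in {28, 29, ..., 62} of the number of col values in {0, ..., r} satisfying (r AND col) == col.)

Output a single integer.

r28=11100 pc3: +8 =8
r29=11101 pc4: +16 =24
r30=11110 pc4: +16 =40
r31=11111 pc5: +32 =72
r32=100000 pc1: +2 =74
r33=100001 pc2: +4 =78
r34=100010 pc2: +4 =82
r35=100011 pc3: +8 =90
r36=100100 pc2: +4 =94
r37=100101 pc3: +8 =102
r38=100110 pc3: +8 =110
r39=100111 pc4: +16 =126
r40=101000 pc2: +4 =130
r41=101001 pc3: +8 =138
r42=101010 pc3: +8 =146
r43=101011 pc4: +16 =162
r44=101100 pc3: +8 =170
r45=101101 pc4: +16 =186
r46=101110 pc4: +16 =202
r47=101111 pc5: +32 =234
r48=110000 pc2: +4 =238
r49=110001 pc3: +8 =246
r50=110010 pc3: +8 =254
r51=110011 pc4: +16 =270
r52=110100 pc3: +8 =278
r53=110101 pc4: +16 =294
r54=110110 pc4: +16 =310
r55=110111 pc5: +32 =342
r56=111000 pc3: +8 =350
r57=111001 pc4: +16 =366
r58=111010 pc4: +16 =382
r59=111011 pc5: +32 =414
r60=111100 pc4: +16 =430
r61=111101 pc5: +32 =462
r62=111110 pc5: +32 =494

Answer: 494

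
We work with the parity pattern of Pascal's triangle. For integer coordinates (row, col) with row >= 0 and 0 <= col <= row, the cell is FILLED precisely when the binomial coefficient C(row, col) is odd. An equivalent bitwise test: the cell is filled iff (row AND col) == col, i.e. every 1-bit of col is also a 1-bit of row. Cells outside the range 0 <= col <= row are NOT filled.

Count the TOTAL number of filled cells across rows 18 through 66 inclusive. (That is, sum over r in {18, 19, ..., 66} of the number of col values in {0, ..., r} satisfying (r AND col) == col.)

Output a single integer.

r18=10010 pc2: +4 =4
r19=10011 pc3: +8 =12
r20=10100 pc2: +4 =16
r21=10101 pc3: +8 =24
r22=10110 pc3: +8 =32
r23=10111 pc4: +16 =48
r24=11000 pc2: +4 =52
r25=11001 pc3: +8 =60
r26=11010 pc3: +8 =68
r27=11011 pc4: +16 =84
r28=11100 pc3: +8 =92
r29=11101 pc4: +16 =108
r30=11110 pc4: +16 =124
r31=11111 pc5: +32 =156
r32=100000 pc1: +2 =158
r33=100001 pc2: +4 =162
r34=100010 pc2: +4 =166
r35=100011 pc3: +8 =174
r36=100100 pc2: +4 =178
r37=100101 pc3: +8 =186
r38=100110 pc3: +8 =194
r39=100111 pc4: +16 =210
r40=101000 pc2: +4 =214
r41=101001 pc3: +8 =222
r42=101010 pc3: +8 =230
r43=101011 pc4: +16 =246
r44=101100 pc3: +8 =254
r45=101101 pc4: +16 =270
r46=101110 pc4: +16 =286
r47=101111 pc5: +32 =318
r48=110000 pc2: +4 =322
r49=110001 pc3: +8 =330
r50=110010 pc3: +8 =338
r51=110011 pc4: +16 =354
r52=110100 pc3: +8 =362
r53=110101 pc4: +16 =378
r54=110110 pc4: +16 =394
r55=110111 pc5: +32 =426
r56=111000 pc3: +8 =434
r57=111001 pc4: +16 =450
r58=111010 pc4: +16 =466
r59=111011 pc5: +32 =498
r60=111100 pc4: +16 =514
r61=111101 pc5: +32 =546
r62=111110 pc5: +32 =578
r63=111111 pc6: +64 =642
r64=1000000 pc1: +2 =644
r65=1000001 pc2: +4 =648
r66=1000010 pc2: +4 =652

Answer: 652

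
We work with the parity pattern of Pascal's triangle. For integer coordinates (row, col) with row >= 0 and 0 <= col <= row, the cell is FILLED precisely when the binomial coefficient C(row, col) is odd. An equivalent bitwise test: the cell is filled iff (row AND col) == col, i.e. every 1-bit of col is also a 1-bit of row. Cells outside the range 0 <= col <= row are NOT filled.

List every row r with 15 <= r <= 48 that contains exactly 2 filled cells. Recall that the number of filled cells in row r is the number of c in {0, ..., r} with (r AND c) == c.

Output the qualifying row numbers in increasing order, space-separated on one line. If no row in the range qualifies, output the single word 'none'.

Row r has 2^popcount(r) filled cells, so we need popcount(r) = log2(2) = 1.
Scan r = 15..48 and keep those with exactly 1 one-bits:
r=15=1111 popcount=4 -> skip
r=16=10000 popcount=1 -> KEEP
r=17=10001 popcount=2 -> skip
r=18=10010 popcount=2 -> skip
r=19=10011 popcount=3 -> skip
r=20=10100 popcount=2 -> skip
r=21=10101 popcount=3 -> skip
r=22=10110 popcount=3 -> skip
r=23=10111 popcount=4 -> skip
r=24=11000 popcount=2 -> skip
r=25=11001 popcount=3 -> skip
r=26=11010 popcount=3 -> skip
r=27=11011 popcount=4 -> skip
r=28=11100 popcount=3 -> skip
r=29=11101 popcount=4 -> skip
r=30=11110 popcount=4 -> skip
r=31=11111 popcount=5 -> skip
r=32=100000 popcount=1 -> KEEP
r=33=100001 popcount=2 -> skip
r=34=100010 popcount=2 -> skip
r=35=100011 popcount=3 -> skip
r=36=100100 popcount=2 -> skip
r=37=100101 popcount=3 -> skip
r=38=100110 popcount=3 -> skip
r=39=100111 popcount=4 -> skip
r=40=101000 popcount=2 -> skip
r=41=101001 popcount=3 -> skip
r=42=101010 popcount=3 -> skip
r=43=101011 popcount=4 -> skip
r=44=101100 popcount=3 -> skip
r=45=101101 popcount=4 -> skip
r=46=101110 popcount=4 -> skip
r=47=101111 popcount=5 -> skip
r=48=110000 popcount=2 -> skip
Kept rows: 16 32

Answer: 16 32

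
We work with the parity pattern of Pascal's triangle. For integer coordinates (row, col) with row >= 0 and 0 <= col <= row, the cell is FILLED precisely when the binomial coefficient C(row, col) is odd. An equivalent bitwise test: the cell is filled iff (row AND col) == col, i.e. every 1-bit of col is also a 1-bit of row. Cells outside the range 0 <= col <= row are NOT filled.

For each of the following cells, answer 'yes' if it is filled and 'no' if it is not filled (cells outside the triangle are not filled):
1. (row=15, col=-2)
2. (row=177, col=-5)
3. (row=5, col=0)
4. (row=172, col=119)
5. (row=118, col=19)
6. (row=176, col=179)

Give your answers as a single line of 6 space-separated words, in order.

Answer: no no yes no no no

Derivation:
(15,-2): col outside [0, 15] -> not filled
(177,-5): col outside [0, 177] -> not filled
(5,0): row=0b101, col=0b0, row AND col = 0b0 = 0; 0 == 0 -> filled
(172,119): row=0b10101100, col=0b1110111, row AND col = 0b100100 = 36; 36 != 119 -> empty
(118,19): row=0b1110110, col=0b10011, row AND col = 0b10010 = 18; 18 != 19 -> empty
(176,179): col outside [0, 176] -> not filled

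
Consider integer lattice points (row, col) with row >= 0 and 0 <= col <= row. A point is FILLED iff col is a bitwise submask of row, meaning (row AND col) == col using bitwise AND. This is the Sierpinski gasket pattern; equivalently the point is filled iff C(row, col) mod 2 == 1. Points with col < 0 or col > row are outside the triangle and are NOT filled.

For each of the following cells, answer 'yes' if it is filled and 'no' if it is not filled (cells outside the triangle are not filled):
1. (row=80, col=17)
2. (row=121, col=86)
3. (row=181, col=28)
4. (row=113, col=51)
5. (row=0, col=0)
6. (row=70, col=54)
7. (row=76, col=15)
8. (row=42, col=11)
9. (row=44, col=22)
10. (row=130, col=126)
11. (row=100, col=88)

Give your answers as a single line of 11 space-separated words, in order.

(80,17): row=0b1010000, col=0b10001, row AND col = 0b10000 = 16; 16 != 17 -> empty
(121,86): row=0b1111001, col=0b1010110, row AND col = 0b1010000 = 80; 80 != 86 -> empty
(181,28): row=0b10110101, col=0b11100, row AND col = 0b10100 = 20; 20 != 28 -> empty
(113,51): row=0b1110001, col=0b110011, row AND col = 0b110001 = 49; 49 != 51 -> empty
(0,0): row=0b0, col=0b0, row AND col = 0b0 = 0; 0 == 0 -> filled
(70,54): row=0b1000110, col=0b110110, row AND col = 0b110 = 6; 6 != 54 -> empty
(76,15): row=0b1001100, col=0b1111, row AND col = 0b1100 = 12; 12 != 15 -> empty
(42,11): row=0b101010, col=0b1011, row AND col = 0b1010 = 10; 10 != 11 -> empty
(44,22): row=0b101100, col=0b10110, row AND col = 0b100 = 4; 4 != 22 -> empty
(130,126): row=0b10000010, col=0b1111110, row AND col = 0b10 = 2; 2 != 126 -> empty
(100,88): row=0b1100100, col=0b1011000, row AND col = 0b1000000 = 64; 64 != 88 -> empty

Answer: no no no no yes no no no no no no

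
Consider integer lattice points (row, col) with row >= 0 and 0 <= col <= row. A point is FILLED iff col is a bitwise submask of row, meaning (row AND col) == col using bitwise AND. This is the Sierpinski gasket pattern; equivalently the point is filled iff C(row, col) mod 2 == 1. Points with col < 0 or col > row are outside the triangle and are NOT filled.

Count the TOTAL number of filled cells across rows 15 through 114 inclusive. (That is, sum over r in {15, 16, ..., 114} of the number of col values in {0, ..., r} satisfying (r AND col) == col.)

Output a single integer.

r15=1111 pc4: +16 =16
r16=10000 pc1: +2 =18
r17=10001 pc2: +4 =22
r18=10010 pc2: +4 =26
r19=10011 pc3: +8 =34
r20=10100 pc2: +4 =38
r21=10101 pc3: +8 =46
r22=10110 pc3: +8 =54
r23=10111 pc4: +16 =70
r24=11000 pc2: +4 =74
r25=11001 pc3: +8 =82
r26=11010 pc3: +8 =90
r27=11011 pc4: +16 =106
r28=11100 pc3: +8 =114
r29=11101 pc4: +16 =130
r30=11110 pc4: +16 =146
r31=11111 pc5: +32 =178
r32=100000 pc1: +2 =180
r33=100001 pc2: +4 =184
r34=100010 pc2: +4 =188
r35=100011 pc3: +8 =196
r36=100100 pc2: +4 =200
r37=100101 pc3: +8 =208
r38=100110 pc3: +8 =216
r39=100111 pc4: +16 =232
r40=101000 pc2: +4 =236
r41=101001 pc3: +8 =244
r42=101010 pc3: +8 =252
r43=101011 pc4: +16 =268
r44=101100 pc3: +8 =276
r45=101101 pc4: +16 =292
r46=101110 pc4: +16 =308
r47=101111 pc5: +32 =340
r48=110000 pc2: +4 =344
r49=110001 pc3: +8 =352
r50=110010 pc3: +8 =360
r51=110011 pc4: +16 =376
r52=110100 pc3: +8 =384
r53=110101 pc4: +16 =400
r54=110110 pc4: +16 =416
r55=110111 pc5: +32 =448
r56=111000 pc3: +8 =456
r57=111001 pc4: +16 =472
r58=111010 pc4: +16 =488
r59=111011 pc5: +32 =520
r60=111100 pc4: +16 =536
r61=111101 pc5: +32 =568
r62=111110 pc5: +32 =600
r63=111111 pc6: +64 =664
r64=1000000 pc1: +2 =666
r65=1000001 pc2: +4 =670
r66=1000010 pc2: +4 =674
r67=1000011 pc3: +8 =682
r68=1000100 pc2: +4 =686
r69=1000101 pc3: +8 =694
r70=1000110 pc3: +8 =702
r71=1000111 pc4: +16 =718
r72=1001000 pc2: +4 =722
r73=1001001 pc3: +8 =730
r74=1001010 pc3: +8 =738
r75=1001011 pc4: +16 =754
r76=1001100 pc3: +8 =762
r77=1001101 pc4: +16 =778
r78=1001110 pc4: +16 =794
r79=1001111 pc5: +32 =826
r80=1010000 pc2: +4 =830
r81=1010001 pc3: +8 =838
r82=1010010 pc3: +8 =846
r83=1010011 pc4: +16 =862
r84=1010100 pc3: +8 =870
r85=1010101 pc4: +16 =886
r86=1010110 pc4: +16 =902
r87=1010111 pc5: +32 =934
r88=1011000 pc3: +8 =942
r89=1011001 pc4: +16 =958
r90=1011010 pc4: +16 =974
r91=1011011 pc5: +32 =1006
r92=1011100 pc4: +16 =1022
r93=1011101 pc5: +32 =1054
r94=1011110 pc5: +32 =1086
r95=1011111 pc6: +64 =1150
r96=1100000 pc2: +4 =1154
r97=1100001 pc3: +8 =1162
r98=1100010 pc3: +8 =1170
r99=1100011 pc4: +16 =1186
r100=1100100 pc3: +8 =1194
r101=1100101 pc4: +16 =1210
r102=1100110 pc4: +16 =1226
r103=1100111 pc5: +32 =1258
r104=1101000 pc3: +8 =1266
r105=1101001 pc4: +16 =1282
r106=1101010 pc4: +16 =1298
r107=1101011 pc5: +32 =1330
r108=1101100 pc4: +16 =1346
r109=1101101 pc5: +32 =1378
r110=1101110 pc5: +32 =1410
r111=1101111 pc6: +64 =1474
r112=1110000 pc3: +8 =1482
r113=1110001 pc4: +16 =1498
r114=1110010 pc4: +16 =1514

Answer: 1514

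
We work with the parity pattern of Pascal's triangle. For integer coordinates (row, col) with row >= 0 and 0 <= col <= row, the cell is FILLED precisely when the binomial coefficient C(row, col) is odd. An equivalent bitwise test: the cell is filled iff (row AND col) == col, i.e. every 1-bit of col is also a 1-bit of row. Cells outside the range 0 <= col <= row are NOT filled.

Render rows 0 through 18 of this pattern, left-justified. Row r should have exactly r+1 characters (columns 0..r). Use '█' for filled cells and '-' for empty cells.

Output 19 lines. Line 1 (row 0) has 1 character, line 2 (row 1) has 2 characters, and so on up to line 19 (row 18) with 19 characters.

Answer: █
██
█-█
████
█---█
██--██
█-█-█-█
████████
█-------█
██------██
█-█-----█-█
████----████
█---█---█---█
██--██--██--██
█-█-█-█-█-█-█-█
████████████████
█---------------█
██--------------██
█-█-------------█-█

Derivation:
r0=0: █
r1=1: ██
r2=10: █-█
r3=11: ████
r4=100: █---█
r5=101: ██--██
r6=110: █-█-█-█
r7=111: ████████
r8=1000: █-------█
r9=1001: ██------██
r10=1010: █-█-----█-█
r11=1011: ████----████
r12=1100: █---█---█---█
r13=1101: ██--██--██--██
r14=1110: █-█-█-█-█-█-█-█
r15=1111: ████████████████
r16=10000: █---------------█
r17=10001: ██--------------██
r18=10010: █-█-------------█-█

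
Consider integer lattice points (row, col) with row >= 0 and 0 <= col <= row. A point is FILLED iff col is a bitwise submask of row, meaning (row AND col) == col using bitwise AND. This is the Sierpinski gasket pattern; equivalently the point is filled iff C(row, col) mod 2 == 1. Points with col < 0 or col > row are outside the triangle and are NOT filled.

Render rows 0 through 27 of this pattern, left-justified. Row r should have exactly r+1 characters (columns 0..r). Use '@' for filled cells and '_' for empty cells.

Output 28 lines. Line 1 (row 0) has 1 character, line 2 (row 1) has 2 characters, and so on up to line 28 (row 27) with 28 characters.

r0=0: @
r1=1: @@
r2=10: @_@
r3=11: @@@@
r4=100: @___@
r5=101: @@__@@
r6=110: @_@_@_@
r7=111: @@@@@@@@
r8=1000: @_______@
r9=1001: @@______@@
r10=1010: @_@_____@_@
r11=1011: @@@@____@@@@
r12=1100: @___@___@___@
r13=1101: @@__@@__@@__@@
r14=1110: @_@_@_@_@_@_@_@
r15=1111: @@@@@@@@@@@@@@@@
r16=10000: @_______________@
r17=10001: @@______________@@
r18=10010: @_@_____________@_@
r19=10011: @@@@____________@@@@
r20=10100: @___@___________@___@
r21=10101: @@__@@__________@@__@@
r22=10110: @_@_@_@_________@_@_@_@
r23=10111: @@@@@@@@________@@@@@@@@
r24=11000: @_______@_______@_______@
r25=11001: @@______@@______@@______@@
r26=11010: @_@_____@_@_____@_@_____@_@
r27=11011: @@@@____@@@@____@@@@____@@@@

Answer: @
@@
@_@
@@@@
@___@
@@__@@
@_@_@_@
@@@@@@@@
@_______@
@@______@@
@_@_____@_@
@@@@____@@@@
@___@___@___@
@@__@@__@@__@@
@_@_@_@_@_@_@_@
@@@@@@@@@@@@@@@@
@_______________@
@@______________@@
@_@_____________@_@
@@@@____________@@@@
@___@___________@___@
@@__@@__________@@__@@
@_@_@_@_________@_@_@_@
@@@@@@@@________@@@@@@@@
@_______@_______@_______@
@@______@@______@@______@@
@_@_____@_@_____@_@_____@_@
@@@@____@@@@____@@@@____@@@@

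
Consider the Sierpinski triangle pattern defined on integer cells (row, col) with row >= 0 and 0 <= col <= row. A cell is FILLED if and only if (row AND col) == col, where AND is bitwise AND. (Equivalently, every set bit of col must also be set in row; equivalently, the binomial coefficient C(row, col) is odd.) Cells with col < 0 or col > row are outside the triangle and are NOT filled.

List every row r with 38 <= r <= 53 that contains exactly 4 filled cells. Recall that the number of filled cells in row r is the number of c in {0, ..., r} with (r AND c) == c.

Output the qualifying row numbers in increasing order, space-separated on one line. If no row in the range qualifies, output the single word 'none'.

Answer: 40 48

Derivation:
Row r has 2^popcount(r) filled cells, so we need popcount(r) = log2(4) = 2.
Scan r = 38..53 and keep those with exactly 2 one-bits:
r=38=100110 popcount=3 -> skip
r=39=100111 popcount=4 -> skip
r=40=101000 popcount=2 -> KEEP
r=41=101001 popcount=3 -> skip
r=42=101010 popcount=3 -> skip
r=43=101011 popcount=4 -> skip
r=44=101100 popcount=3 -> skip
r=45=101101 popcount=4 -> skip
r=46=101110 popcount=4 -> skip
r=47=101111 popcount=5 -> skip
r=48=110000 popcount=2 -> KEEP
r=49=110001 popcount=3 -> skip
r=50=110010 popcount=3 -> skip
r=51=110011 popcount=4 -> skip
r=52=110100 popcount=3 -> skip
r=53=110101 popcount=4 -> skip
Kept rows: 40 48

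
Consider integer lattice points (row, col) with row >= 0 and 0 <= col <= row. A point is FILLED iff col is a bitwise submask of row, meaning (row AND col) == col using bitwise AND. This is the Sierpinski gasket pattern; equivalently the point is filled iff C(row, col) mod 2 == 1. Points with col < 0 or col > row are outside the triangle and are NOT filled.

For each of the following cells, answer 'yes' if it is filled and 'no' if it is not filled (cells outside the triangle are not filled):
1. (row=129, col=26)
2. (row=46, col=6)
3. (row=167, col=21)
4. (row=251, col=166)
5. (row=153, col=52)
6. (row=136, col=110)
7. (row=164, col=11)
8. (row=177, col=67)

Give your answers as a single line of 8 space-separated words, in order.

Answer: no yes no no no no no no

Derivation:
(129,26): row=0b10000001, col=0b11010, row AND col = 0b0 = 0; 0 != 26 -> empty
(46,6): row=0b101110, col=0b110, row AND col = 0b110 = 6; 6 == 6 -> filled
(167,21): row=0b10100111, col=0b10101, row AND col = 0b101 = 5; 5 != 21 -> empty
(251,166): row=0b11111011, col=0b10100110, row AND col = 0b10100010 = 162; 162 != 166 -> empty
(153,52): row=0b10011001, col=0b110100, row AND col = 0b10000 = 16; 16 != 52 -> empty
(136,110): row=0b10001000, col=0b1101110, row AND col = 0b1000 = 8; 8 != 110 -> empty
(164,11): row=0b10100100, col=0b1011, row AND col = 0b0 = 0; 0 != 11 -> empty
(177,67): row=0b10110001, col=0b1000011, row AND col = 0b1 = 1; 1 != 67 -> empty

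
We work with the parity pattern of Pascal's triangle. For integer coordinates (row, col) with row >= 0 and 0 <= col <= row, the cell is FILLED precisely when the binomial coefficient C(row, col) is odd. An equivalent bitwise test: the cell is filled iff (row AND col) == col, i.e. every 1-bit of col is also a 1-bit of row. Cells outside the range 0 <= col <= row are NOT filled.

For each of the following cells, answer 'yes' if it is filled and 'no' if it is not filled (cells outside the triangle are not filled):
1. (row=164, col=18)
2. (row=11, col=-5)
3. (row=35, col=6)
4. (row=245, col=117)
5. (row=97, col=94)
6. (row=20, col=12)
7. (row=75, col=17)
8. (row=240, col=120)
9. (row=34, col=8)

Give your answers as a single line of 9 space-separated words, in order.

Answer: no no no yes no no no no no

Derivation:
(164,18): row=0b10100100, col=0b10010, row AND col = 0b0 = 0; 0 != 18 -> empty
(11,-5): col outside [0, 11] -> not filled
(35,6): row=0b100011, col=0b110, row AND col = 0b10 = 2; 2 != 6 -> empty
(245,117): row=0b11110101, col=0b1110101, row AND col = 0b1110101 = 117; 117 == 117 -> filled
(97,94): row=0b1100001, col=0b1011110, row AND col = 0b1000000 = 64; 64 != 94 -> empty
(20,12): row=0b10100, col=0b1100, row AND col = 0b100 = 4; 4 != 12 -> empty
(75,17): row=0b1001011, col=0b10001, row AND col = 0b1 = 1; 1 != 17 -> empty
(240,120): row=0b11110000, col=0b1111000, row AND col = 0b1110000 = 112; 112 != 120 -> empty
(34,8): row=0b100010, col=0b1000, row AND col = 0b0 = 0; 0 != 8 -> empty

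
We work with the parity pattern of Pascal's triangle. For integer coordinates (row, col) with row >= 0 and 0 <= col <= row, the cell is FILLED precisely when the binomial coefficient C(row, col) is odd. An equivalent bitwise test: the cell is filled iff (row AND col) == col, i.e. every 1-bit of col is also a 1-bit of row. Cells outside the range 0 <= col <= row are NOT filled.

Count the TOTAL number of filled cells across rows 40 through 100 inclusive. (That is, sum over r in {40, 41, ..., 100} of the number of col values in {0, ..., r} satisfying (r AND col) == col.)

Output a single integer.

r40=101000 pc2: +4 =4
r41=101001 pc3: +8 =12
r42=101010 pc3: +8 =20
r43=101011 pc4: +16 =36
r44=101100 pc3: +8 =44
r45=101101 pc4: +16 =60
r46=101110 pc4: +16 =76
r47=101111 pc5: +32 =108
r48=110000 pc2: +4 =112
r49=110001 pc3: +8 =120
r50=110010 pc3: +8 =128
r51=110011 pc4: +16 =144
r52=110100 pc3: +8 =152
r53=110101 pc4: +16 =168
r54=110110 pc4: +16 =184
r55=110111 pc5: +32 =216
r56=111000 pc3: +8 =224
r57=111001 pc4: +16 =240
r58=111010 pc4: +16 =256
r59=111011 pc5: +32 =288
r60=111100 pc4: +16 =304
r61=111101 pc5: +32 =336
r62=111110 pc5: +32 =368
r63=111111 pc6: +64 =432
r64=1000000 pc1: +2 =434
r65=1000001 pc2: +4 =438
r66=1000010 pc2: +4 =442
r67=1000011 pc3: +8 =450
r68=1000100 pc2: +4 =454
r69=1000101 pc3: +8 =462
r70=1000110 pc3: +8 =470
r71=1000111 pc4: +16 =486
r72=1001000 pc2: +4 =490
r73=1001001 pc3: +8 =498
r74=1001010 pc3: +8 =506
r75=1001011 pc4: +16 =522
r76=1001100 pc3: +8 =530
r77=1001101 pc4: +16 =546
r78=1001110 pc4: +16 =562
r79=1001111 pc5: +32 =594
r80=1010000 pc2: +4 =598
r81=1010001 pc3: +8 =606
r82=1010010 pc3: +8 =614
r83=1010011 pc4: +16 =630
r84=1010100 pc3: +8 =638
r85=1010101 pc4: +16 =654
r86=1010110 pc4: +16 =670
r87=1010111 pc5: +32 =702
r88=1011000 pc3: +8 =710
r89=1011001 pc4: +16 =726
r90=1011010 pc4: +16 =742
r91=1011011 pc5: +32 =774
r92=1011100 pc4: +16 =790
r93=1011101 pc5: +32 =822
r94=1011110 pc5: +32 =854
r95=1011111 pc6: +64 =918
r96=1100000 pc2: +4 =922
r97=1100001 pc3: +8 =930
r98=1100010 pc3: +8 =938
r99=1100011 pc4: +16 =954
r100=1100100 pc3: +8 =962

Answer: 962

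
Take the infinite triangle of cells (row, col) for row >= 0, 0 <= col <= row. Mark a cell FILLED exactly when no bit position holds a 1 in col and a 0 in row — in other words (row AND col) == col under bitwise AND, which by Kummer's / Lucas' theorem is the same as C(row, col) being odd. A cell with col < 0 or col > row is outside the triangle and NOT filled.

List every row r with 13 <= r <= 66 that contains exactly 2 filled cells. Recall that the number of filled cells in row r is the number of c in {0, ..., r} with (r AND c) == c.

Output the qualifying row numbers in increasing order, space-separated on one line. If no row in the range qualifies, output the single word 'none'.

Row r has 2^popcount(r) filled cells, so we need popcount(r) = log2(2) = 1.
Scan r = 13..66 and keep those with exactly 1 one-bits:
r=13=1101 popcount=3 -> skip
r=14=1110 popcount=3 -> skip
r=15=1111 popcount=4 -> skip
r=16=10000 popcount=1 -> KEEP
r=17=10001 popcount=2 -> skip
r=18=10010 popcount=2 -> skip
r=19=10011 popcount=3 -> skip
r=20=10100 popcount=2 -> skip
r=21=10101 popcount=3 -> skip
r=22=10110 popcount=3 -> skip
r=23=10111 popcount=4 -> skip
r=24=11000 popcount=2 -> skip
r=25=11001 popcount=3 -> skip
r=26=11010 popcount=3 -> skip
r=27=11011 popcount=4 -> skip
r=28=11100 popcount=3 -> skip
r=29=11101 popcount=4 -> skip
r=30=11110 popcount=4 -> skip
r=31=11111 popcount=5 -> skip
r=32=100000 popcount=1 -> KEEP
r=33=100001 popcount=2 -> skip
r=34=100010 popcount=2 -> skip
r=35=100011 popcount=3 -> skip
r=36=100100 popcount=2 -> skip
r=37=100101 popcount=3 -> skip
r=38=100110 popcount=3 -> skip
r=39=100111 popcount=4 -> skip
r=40=101000 popcount=2 -> skip
r=41=101001 popcount=3 -> skip
r=42=101010 popcount=3 -> skip
r=43=101011 popcount=4 -> skip
r=44=101100 popcount=3 -> skip
r=45=101101 popcount=4 -> skip
r=46=101110 popcount=4 -> skip
r=47=101111 popcount=5 -> skip
r=48=110000 popcount=2 -> skip
r=49=110001 popcount=3 -> skip
r=50=110010 popcount=3 -> skip
r=51=110011 popcount=4 -> skip
r=52=110100 popcount=3 -> skip
r=53=110101 popcount=4 -> skip
r=54=110110 popcount=4 -> skip
r=55=110111 popcount=5 -> skip
r=56=111000 popcount=3 -> skip
r=57=111001 popcount=4 -> skip
r=58=111010 popcount=4 -> skip
r=59=111011 popcount=5 -> skip
r=60=111100 popcount=4 -> skip
r=61=111101 popcount=5 -> skip
r=62=111110 popcount=5 -> skip
r=63=111111 popcount=6 -> skip
r=64=1000000 popcount=1 -> KEEP
r=65=1000001 popcount=2 -> skip
r=66=1000010 popcount=2 -> skip
Kept rows: 16 32 64

Answer: 16 32 64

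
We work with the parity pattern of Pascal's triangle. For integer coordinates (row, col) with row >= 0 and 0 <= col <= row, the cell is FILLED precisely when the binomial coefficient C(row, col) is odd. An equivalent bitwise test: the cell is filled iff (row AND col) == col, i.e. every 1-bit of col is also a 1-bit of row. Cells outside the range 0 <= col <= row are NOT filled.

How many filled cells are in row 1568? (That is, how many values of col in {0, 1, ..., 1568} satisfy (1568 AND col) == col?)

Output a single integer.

1568 in binary = 11000100000
popcount(1568) = number of 1-bits in 11000100000 = 3
A col c satisfies (1568 AND c) == c iff every set bit of c is also set in 1568; each of the 3 set bits of 1568 can independently be on or off in c.
count = 2^3 = 8

Answer: 8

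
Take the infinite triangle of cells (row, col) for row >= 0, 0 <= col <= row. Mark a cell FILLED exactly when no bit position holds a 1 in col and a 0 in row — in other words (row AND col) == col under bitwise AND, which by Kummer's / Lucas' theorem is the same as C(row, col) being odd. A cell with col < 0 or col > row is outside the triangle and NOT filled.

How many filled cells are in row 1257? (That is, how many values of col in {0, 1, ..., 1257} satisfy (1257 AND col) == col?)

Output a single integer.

1257 in binary = 10011101001
popcount(1257) = number of 1-bits in 10011101001 = 6
A col c satisfies (1257 AND c) == c iff every set bit of c is also set in 1257; each of the 6 set bits of 1257 can independently be on or off in c.
count = 2^6 = 64

Answer: 64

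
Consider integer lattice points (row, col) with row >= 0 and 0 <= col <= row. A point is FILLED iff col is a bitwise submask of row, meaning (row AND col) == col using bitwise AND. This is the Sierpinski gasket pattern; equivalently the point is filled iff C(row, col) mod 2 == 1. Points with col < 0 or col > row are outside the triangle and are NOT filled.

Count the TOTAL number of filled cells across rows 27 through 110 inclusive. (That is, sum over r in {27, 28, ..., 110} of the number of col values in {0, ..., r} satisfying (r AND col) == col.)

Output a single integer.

Answer: 1320

Derivation:
r27=11011 pc4: +16 =16
r28=11100 pc3: +8 =24
r29=11101 pc4: +16 =40
r30=11110 pc4: +16 =56
r31=11111 pc5: +32 =88
r32=100000 pc1: +2 =90
r33=100001 pc2: +4 =94
r34=100010 pc2: +4 =98
r35=100011 pc3: +8 =106
r36=100100 pc2: +4 =110
r37=100101 pc3: +8 =118
r38=100110 pc3: +8 =126
r39=100111 pc4: +16 =142
r40=101000 pc2: +4 =146
r41=101001 pc3: +8 =154
r42=101010 pc3: +8 =162
r43=101011 pc4: +16 =178
r44=101100 pc3: +8 =186
r45=101101 pc4: +16 =202
r46=101110 pc4: +16 =218
r47=101111 pc5: +32 =250
r48=110000 pc2: +4 =254
r49=110001 pc3: +8 =262
r50=110010 pc3: +8 =270
r51=110011 pc4: +16 =286
r52=110100 pc3: +8 =294
r53=110101 pc4: +16 =310
r54=110110 pc4: +16 =326
r55=110111 pc5: +32 =358
r56=111000 pc3: +8 =366
r57=111001 pc4: +16 =382
r58=111010 pc4: +16 =398
r59=111011 pc5: +32 =430
r60=111100 pc4: +16 =446
r61=111101 pc5: +32 =478
r62=111110 pc5: +32 =510
r63=111111 pc6: +64 =574
r64=1000000 pc1: +2 =576
r65=1000001 pc2: +4 =580
r66=1000010 pc2: +4 =584
r67=1000011 pc3: +8 =592
r68=1000100 pc2: +4 =596
r69=1000101 pc3: +8 =604
r70=1000110 pc3: +8 =612
r71=1000111 pc4: +16 =628
r72=1001000 pc2: +4 =632
r73=1001001 pc3: +8 =640
r74=1001010 pc3: +8 =648
r75=1001011 pc4: +16 =664
r76=1001100 pc3: +8 =672
r77=1001101 pc4: +16 =688
r78=1001110 pc4: +16 =704
r79=1001111 pc5: +32 =736
r80=1010000 pc2: +4 =740
r81=1010001 pc3: +8 =748
r82=1010010 pc3: +8 =756
r83=1010011 pc4: +16 =772
r84=1010100 pc3: +8 =780
r85=1010101 pc4: +16 =796
r86=1010110 pc4: +16 =812
r87=1010111 pc5: +32 =844
r88=1011000 pc3: +8 =852
r89=1011001 pc4: +16 =868
r90=1011010 pc4: +16 =884
r91=1011011 pc5: +32 =916
r92=1011100 pc4: +16 =932
r93=1011101 pc5: +32 =964
r94=1011110 pc5: +32 =996
r95=1011111 pc6: +64 =1060
r96=1100000 pc2: +4 =1064
r97=1100001 pc3: +8 =1072
r98=1100010 pc3: +8 =1080
r99=1100011 pc4: +16 =1096
r100=1100100 pc3: +8 =1104
r101=1100101 pc4: +16 =1120
r102=1100110 pc4: +16 =1136
r103=1100111 pc5: +32 =1168
r104=1101000 pc3: +8 =1176
r105=1101001 pc4: +16 =1192
r106=1101010 pc4: +16 =1208
r107=1101011 pc5: +32 =1240
r108=1101100 pc4: +16 =1256
r109=1101101 pc5: +32 =1288
r110=1101110 pc5: +32 =1320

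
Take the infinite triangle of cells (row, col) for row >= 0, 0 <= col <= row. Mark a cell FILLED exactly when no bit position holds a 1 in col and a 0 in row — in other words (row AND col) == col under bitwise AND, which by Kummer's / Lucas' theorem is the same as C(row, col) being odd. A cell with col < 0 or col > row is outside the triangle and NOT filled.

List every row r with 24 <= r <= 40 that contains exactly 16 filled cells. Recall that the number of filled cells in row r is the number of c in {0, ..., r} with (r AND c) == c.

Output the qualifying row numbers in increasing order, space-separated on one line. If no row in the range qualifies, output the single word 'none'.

Answer: 27 29 30 39

Derivation:
Row r has 2^popcount(r) filled cells, so we need popcount(r) = log2(16) = 4.
Scan r = 24..40 and keep those with exactly 4 one-bits:
r=24=11000 popcount=2 -> skip
r=25=11001 popcount=3 -> skip
r=26=11010 popcount=3 -> skip
r=27=11011 popcount=4 -> KEEP
r=28=11100 popcount=3 -> skip
r=29=11101 popcount=4 -> KEEP
r=30=11110 popcount=4 -> KEEP
r=31=11111 popcount=5 -> skip
r=32=100000 popcount=1 -> skip
r=33=100001 popcount=2 -> skip
r=34=100010 popcount=2 -> skip
r=35=100011 popcount=3 -> skip
r=36=100100 popcount=2 -> skip
r=37=100101 popcount=3 -> skip
r=38=100110 popcount=3 -> skip
r=39=100111 popcount=4 -> KEEP
r=40=101000 popcount=2 -> skip
Kept rows: 27 29 30 39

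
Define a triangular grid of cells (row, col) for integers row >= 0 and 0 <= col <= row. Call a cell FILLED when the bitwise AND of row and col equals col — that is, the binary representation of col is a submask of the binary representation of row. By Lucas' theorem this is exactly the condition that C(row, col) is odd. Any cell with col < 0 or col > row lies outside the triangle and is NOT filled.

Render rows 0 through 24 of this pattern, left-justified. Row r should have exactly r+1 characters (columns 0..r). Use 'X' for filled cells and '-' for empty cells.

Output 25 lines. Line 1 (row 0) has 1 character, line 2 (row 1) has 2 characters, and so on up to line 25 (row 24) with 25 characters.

Answer: X
XX
X-X
XXXX
X---X
XX--XX
X-X-X-X
XXXXXXXX
X-------X
XX------XX
X-X-----X-X
XXXX----XXXX
X---X---X---X
XX--XX--XX--XX
X-X-X-X-X-X-X-X
XXXXXXXXXXXXXXXX
X---------------X
XX--------------XX
X-X-------------X-X
XXXX------------XXXX
X---X-----------X---X
XX--XX----------XX--XX
X-X-X-X---------X-X-X-X
XXXXXXXX--------XXXXXXXX
X-------X-------X-------X

Derivation:
r0=0: X
r1=1: XX
r2=10: X-X
r3=11: XXXX
r4=100: X---X
r5=101: XX--XX
r6=110: X-X-X-X
r7=111: XXXXXXXX
r8=1000: X-------X
r9=1001: XX------XX
r10=1010: X-X-----X-X
r11=1011: XXXX----XXXX
r12=1100: X---X---X---X
r13=1101: XX--XX--XX--XX
r14=1110: X-X-X-X-X-X-X-X
r15=1111: XXXXXXXXXXXXXXXX
r16=10000: X---------------X
r17=10001: XX--------------XX
r18=10010: X-X-------------X-X
r19=10011: XXXX------------XXXX
r20=10100: X---X-----------X---X
r21=10101: XX--XX----------XX--XX
r22=10110: X-X-X-X---------X-X-X-X
r23=10111: XXXXXXXX--------XXXXXXXX
r24=11000: X-------X-------X-------X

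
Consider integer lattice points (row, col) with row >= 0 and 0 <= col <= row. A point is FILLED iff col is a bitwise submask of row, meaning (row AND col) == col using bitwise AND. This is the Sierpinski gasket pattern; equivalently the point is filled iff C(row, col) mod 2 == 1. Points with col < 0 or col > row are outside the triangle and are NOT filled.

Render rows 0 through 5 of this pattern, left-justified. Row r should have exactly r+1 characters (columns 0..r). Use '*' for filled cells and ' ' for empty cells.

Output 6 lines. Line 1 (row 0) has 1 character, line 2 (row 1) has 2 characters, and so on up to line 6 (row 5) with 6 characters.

Answer: *
**
* *
****
*   *
**  **

Derivation:
r0=0: *
r1=1: **
r2=10: * *
r3=11: ****
r4=100: *   *
r5=101: **  **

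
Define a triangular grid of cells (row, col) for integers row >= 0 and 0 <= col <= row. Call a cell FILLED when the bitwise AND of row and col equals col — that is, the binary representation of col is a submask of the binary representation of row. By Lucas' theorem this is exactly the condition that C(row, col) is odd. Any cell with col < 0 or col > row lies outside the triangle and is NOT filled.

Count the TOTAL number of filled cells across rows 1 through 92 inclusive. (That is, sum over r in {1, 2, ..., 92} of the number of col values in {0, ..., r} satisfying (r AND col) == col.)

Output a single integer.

Answer: 1086

Derivation:
r1=1 pc1: +2 =2
r2=10 pc1: +2 =4
r3=11 pc2: +4 =8
r4=100 pc1: +2 =10
r5=101 pc2: +4 =14
r6=110 pc2: +4 =18
r7=111 pc3: +8 =26
r8=1000 pc1: +2 =28
r9=1001 pc2: +4 =32
r10=1010 pc2: +4 =36
r11=1011 pc3: +8 =44
r12=1100 pc2: +4 =48
r13=1101 pc3: +8 =56
r14=1110 pc3: +8 =64
r15=1111 pc4: +16 =80
r16=10000 pc1: +2 =82
r17=10001 pc2: +4 =86
r18=10010 pc2: +4 =90
r19=10011 pc3: +8 =98
r20=10100 pc2: +4 =102
r21=10101 pc3: +8 =110
r22=10110 pc3: +8 =118
r23=10111 pc4: +16 =134
r24=11000 pc2: +4 =138
r25=11001 pc3: +8 =146
r26=11010 pc3: +8 =154
r27=11011 pc4: +16 =170
r28=11100 pc3: +8 =178
r29=11101 pc4: +16 =194
r30=11110 pc4: +16 =210
r31=11111 pc5: +32 =242
r32=100000 pc1: +2 =244
r33=100001 pc2: +4 =248
r34=100010 pc2: +4 =252
r35=100011 pc3: +8 =260
r36=100100 pc2: +4 =264
r37=100101 pc3: +8 =272
r38=100110 pc3: +8 =280
r39=100111 pc4: +16 =296
r40=101000 pc2: +4 =300
r41=101001 pc3: +8 =308
r42=101010 pc3: +8 =316
r43=101011 pc4: +16 =332
r44=101100 pc3: +8 =340
r45=101101 pc4: +16 =356
r46=101110 pc4: +16 =372
r47=101111 pc5: +32 =404
r48=110000 pc2: +4 =408
r49=110001 pc3: +8 =416
r50=110010 pc3: +8 =424
r51=110011 pc4: +16 =440
r52=110100 pc3: +8 =448
r53=110101 pc4: +16 =464
r54=110110 pc4: +16 =480
r55=110111 pc5: +32 =512
r56=111000 pc3: +8 =520
r57=111001 pc4: +16 =536
r58=111010 pc4: +16 =552
r59=111011 pc5: +32 =584
r60=111100 pc4: +16 =600
r61=111101 pc5: +32 =632
r62=111110 pc5: +32 =664
r63=111111 pc6: +64 =728
r64=1000000 pc1: +2 =730
r65=1000001 pc2: +4 =734
r66=1000010 pc2: +4 =738
r67=1000011 pc3: +8 =746
r68=1000100 pc2: +4 =750
r69=1000101 pc3: +8 =758
r70=1000110 pc3: +8 =766
r71=1000111 pc4: +16 =782
r72=1001000 pc2: +4 =786
r73=1001001 pc3: +8 =794
r74=1001010 pc3: +8 =802
r75=1001011 pc4: +16 =818
r76=1001100 pc3: +8 =826
r77=1001101 pc4: +16 =842
r78=1001110 pc4: +16 =858
r79=1001111 pc5: +32 =890
r80=1010000 pc2: +4 =894
r81=1010001 pc3: +8 =902
r82=1010010 pc3: +8 =910
r83=1010011 pc4: +16 =926
r84=1010100 pc3: +8 =934
r85=1010101 pc4: +16 =950
r86=1010110 pc4: +16 =966
r87=1010111 pc5: +32 =998
r88=1011000 pc3: +8 =1006
r89=1011001 pc4: +16 =1022
r90=1011010 pc4: +16 =1038
r91=1011011 pc5: +32 =1070
r92=1011100 pc4: +16 =1086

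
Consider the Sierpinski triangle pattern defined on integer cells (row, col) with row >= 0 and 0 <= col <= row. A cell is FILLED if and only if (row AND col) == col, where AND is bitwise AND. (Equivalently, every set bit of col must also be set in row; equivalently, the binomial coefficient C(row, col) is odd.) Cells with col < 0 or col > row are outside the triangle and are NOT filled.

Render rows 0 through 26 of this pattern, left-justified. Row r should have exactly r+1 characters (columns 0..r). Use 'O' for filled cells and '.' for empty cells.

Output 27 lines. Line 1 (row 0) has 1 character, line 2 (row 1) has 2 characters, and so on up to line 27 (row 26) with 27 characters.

r0=0: O
r1=1: OO
r2=10: O.O
r3=11: OOOO
r4=100: O...O
r5=101: OO..OO
r6=110: O.O.O.O
r7=111: OOOOOOOO
r8=1000: O.......O
r9=1001: OO......OO
r10=1010: O.O.....O.O
r11=1011: OOOO....OOOO
r12=1100: O...O...O...O
r13=1101: OO..OO..OO..OO
r14=1110: O.O.O.O.O.O.O.O
r15=1111: OOOOOOOOOOOOOOOO
r16=10000: O...............O
r17=10001: OO..............OO
r18=10010: O.O.............O.O
r19=10011: OOOO............OOOO
r20=10100: O...O...........O...O
r21=10101: OO..OO..........OO..OO
r22=10110: O.O.O.O.........O.O.O.O
r23=10111: OOOOOOOO........OOOOOOOO
r24=11000: O.......O.......O.......O
r25=11001: OO......OO......OO......OO
r26=11010: O.O.....O.O.....O.O.....O.O

Answer: O
OO
O.O
OOOO
O...O
OO..OO
O.O.O.O
OOOOOOOO
O.......O
OO......OO
O.O.....O.O
OOOO....OOOO
O...O...O...O
OO..OO..OO..OO
O.O.O.O.O.O.O.O
OOOOOOOOOOOOOOOO
O...............O
OO..............OO
O.O.............O.O
OOOO............OOOO
O...O...........O...O
OO..OO..........OO..OO
O.O.O.O.........O.O.O.O
OOOOOOOO........OOOOOOOO
O.......O.......O.......O
OO......OO......OO......OO
O.O.....O.O.....O.O.....O.O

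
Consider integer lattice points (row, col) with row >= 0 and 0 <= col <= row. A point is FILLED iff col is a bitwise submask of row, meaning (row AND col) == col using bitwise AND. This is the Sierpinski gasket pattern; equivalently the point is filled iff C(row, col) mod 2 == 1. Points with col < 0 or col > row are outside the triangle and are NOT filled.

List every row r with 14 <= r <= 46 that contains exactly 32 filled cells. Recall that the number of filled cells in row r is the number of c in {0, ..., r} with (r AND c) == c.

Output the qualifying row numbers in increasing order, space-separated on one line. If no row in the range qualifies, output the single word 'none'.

Row r has 2^popcount(r) filled cells, so we need popcount(r) = log2(32) = 5.
Scan r = 14..46 and keep those with exactly 5 one-bits:
r=14=1110 popcount=3 -> skip
r=15=1111 popcount=4 -> skip
r=16=10000 popcount=1 -> skip
r=17=10001 popcount=2 -> skip
r=18=10010 popcount=2 -> skip
r=19=10011 popcount=3 -> skip
r=20=10100 popcount=2 -> skip
r=21=10101 popcount=3 -> skip
r=22=10110 popcount=3 -> skip
r=23=10111 popcount=4 -> skip
r=24=11000 popcount=2 -> skip
r=25=11001 popcount=3 -> skip
r=26=11010 popcount=3 -> skip
r=27=11011 popcount=4 -> skip
r=28=11100 popcount=3 -> skip
r=29=11101 popcount=4 -> skip
r=30=11110 popcount=4 -> skip
r=31=11111 popcount=5 -> KEEP
r=32=100000 popcount=1 -> skip
r=33=100001 popcount=2 -> skip
r=34=100010 popcount=2 -> skip
r=35=100011 popcount=3 -> skip
r=36=100100 popcount=2 -> skip
r=37=100101 popcount=3 -> skip
r=38=100110 popcount=3 -> skip
r=39=100111 popcount=4 -> skip
r=40=101000 popcount=2 -> skip
r=41=101001 popcount=3 -> skip
r=42=101010 popcount=3 -> skip
r=43=101011 popcount=4 -> skip
r=44=101100 popcount=3 -> skip
r=45=101101 popcount=4 -> skip
r=46=101110 popcount=4 -> skip
Kept rows: 31

Answer: 31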